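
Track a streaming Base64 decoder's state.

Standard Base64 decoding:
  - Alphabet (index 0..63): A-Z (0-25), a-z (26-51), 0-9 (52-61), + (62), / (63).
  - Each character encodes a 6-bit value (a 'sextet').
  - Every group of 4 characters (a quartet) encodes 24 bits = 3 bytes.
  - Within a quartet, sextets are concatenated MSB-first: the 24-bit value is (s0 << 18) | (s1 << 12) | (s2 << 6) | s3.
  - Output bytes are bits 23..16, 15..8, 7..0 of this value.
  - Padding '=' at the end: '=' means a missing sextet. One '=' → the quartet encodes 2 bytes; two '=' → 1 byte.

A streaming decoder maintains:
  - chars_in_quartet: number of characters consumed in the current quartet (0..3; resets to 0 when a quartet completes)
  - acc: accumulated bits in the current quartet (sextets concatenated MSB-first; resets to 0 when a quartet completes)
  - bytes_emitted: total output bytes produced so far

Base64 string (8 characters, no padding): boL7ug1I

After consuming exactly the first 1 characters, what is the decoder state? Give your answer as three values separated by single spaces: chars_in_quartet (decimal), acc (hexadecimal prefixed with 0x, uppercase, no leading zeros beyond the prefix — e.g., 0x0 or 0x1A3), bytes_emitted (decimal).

After char 0 ('b'=27): chars_in_quartet=1 acc=0x1B bytes_emitted=0

Answer: 1 0x1B 0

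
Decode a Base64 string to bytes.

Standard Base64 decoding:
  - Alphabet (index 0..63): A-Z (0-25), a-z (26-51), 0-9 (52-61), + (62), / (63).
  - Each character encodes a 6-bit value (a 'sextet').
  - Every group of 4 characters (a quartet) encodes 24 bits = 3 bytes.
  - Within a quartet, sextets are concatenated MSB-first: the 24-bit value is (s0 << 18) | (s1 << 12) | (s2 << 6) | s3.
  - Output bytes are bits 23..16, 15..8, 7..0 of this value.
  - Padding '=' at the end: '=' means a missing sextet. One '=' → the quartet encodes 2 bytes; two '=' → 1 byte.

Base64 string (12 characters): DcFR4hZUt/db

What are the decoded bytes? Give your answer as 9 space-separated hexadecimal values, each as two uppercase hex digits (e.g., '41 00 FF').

After char 0 ('D'=3): chars_in_quartet=1 acc=0x3 bytes_emitted=0
After char 1 ('c'=28): chars_in_quartet=2 acc=0xDC bytes_emitted=0
After char 2 ('F'=5): chars_in_quartet=3 acc=0x3705 bytes_emitted=0
After char 3 ('R'=17): chars_in_quartet=4 acc=0xDC151 -> emit 0D C1 51, reset; bytes_emitted=3
After char 4 ('4'=56): chars_in_quartet=1 acc=0x38 bytes_emitted=3
After char 5 ('h'=33): chars_in_quartet=2 acc=0xE21 bytes_emitted=3
After char 6 ('Z'=25): chars_in_quartet=3 acc=0x38859 bytes_emitted=3
After char 7 ('U'=20): chars_in_quartet=4 acc=0xE21654 -> emit E2 16 54, reset; bytes_emitted=6
After char 8 ('t'=45): chars_in_quartet=1 acc=0x2D bytes_emitted=6
After char 9 ('/'=63): chars_in_quartet=2 acc=0xB7F bytes_emitted=6
After char 10 ('d'=29): chars_in_quartet=3 acc=0x2DFDD bytes_emitted=6
After char 11 ('b'=27): chars_in_quartet=4 acc=0xB7F75B -> emit B7 F7 5B, reset; bytes_emitted=9

Answer: 0D C1 51 E2 16 54 B7 F7 5B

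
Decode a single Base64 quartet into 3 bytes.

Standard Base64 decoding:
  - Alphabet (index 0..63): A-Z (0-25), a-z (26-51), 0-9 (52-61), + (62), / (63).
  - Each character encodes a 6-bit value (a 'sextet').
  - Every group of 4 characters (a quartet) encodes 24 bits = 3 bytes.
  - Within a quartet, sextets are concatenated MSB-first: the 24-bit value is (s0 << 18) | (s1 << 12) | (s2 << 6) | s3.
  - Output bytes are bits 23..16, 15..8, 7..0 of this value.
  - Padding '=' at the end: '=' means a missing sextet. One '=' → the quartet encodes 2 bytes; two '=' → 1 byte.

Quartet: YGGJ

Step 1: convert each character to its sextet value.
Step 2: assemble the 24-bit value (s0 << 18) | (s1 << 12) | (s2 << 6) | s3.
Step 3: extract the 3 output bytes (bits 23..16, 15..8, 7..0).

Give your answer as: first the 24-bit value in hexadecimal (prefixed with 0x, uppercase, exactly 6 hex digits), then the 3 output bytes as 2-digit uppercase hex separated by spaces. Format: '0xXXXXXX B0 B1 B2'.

Sextets: Y=24, G=6, G=6, J=9
24-bit: (24<<18) | (6<<12) | (6<<6) | 9
      = 0x600000 | 0x006000 | 0x000180 | 0x000009
      = 0x606189
Bytes: (v>>16)&0xFF=60, (v>>8)&0xFF=61, v&0xFF=89

Answer: 0x606189 60 61 89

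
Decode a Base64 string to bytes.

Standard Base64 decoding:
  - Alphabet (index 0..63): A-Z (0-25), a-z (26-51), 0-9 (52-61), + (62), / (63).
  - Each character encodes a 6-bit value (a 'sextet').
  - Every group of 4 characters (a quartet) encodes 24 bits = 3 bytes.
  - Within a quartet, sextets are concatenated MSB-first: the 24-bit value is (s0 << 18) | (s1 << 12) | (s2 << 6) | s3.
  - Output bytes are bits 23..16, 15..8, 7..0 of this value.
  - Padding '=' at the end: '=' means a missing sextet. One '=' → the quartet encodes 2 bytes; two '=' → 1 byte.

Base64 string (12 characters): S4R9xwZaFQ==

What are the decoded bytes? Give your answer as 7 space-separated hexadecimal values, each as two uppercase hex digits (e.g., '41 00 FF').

Answer: 4B 84 7D C7 06 5A 15

Derivation:
After char 0 ('S'=18): chars_in_quartet=1 acc=0x12 bytes_emitted=0
After char 1 ('4'=56): chars_in_quartet=2 acc=0x4B8 bytes_emitted=0
After char 2 ('R'=17): chars_in_quartet=3 acc=0x12E11 bytes_emitted=0
After char 3 ('9'=61): chars_in_quartet=4 acc=0x4B847D -> emit 4B 84 7D, reset; bytes_emitted=3
After char 4 ('x'=49): chars_in_quartet=1 acc=0x31 bytes_emitted=3
After char 5 ('w'=48): chars_in_quartet=2 acc=0xC70 bytes_emitted=3
After char 6 ('Z'=25): chars_in_quartet=3 acc=0x31C19 bytes_emitted=3
After char 7 ('a'=26): chars_in_quartet=4 acc=0xC7065A -> emit C7 06 5A, reset; bytes_emitted=6
After char 8 ('F'=5): chars_in_quartet=1 acc=0x5 bytes_emitted=6
After char 9 ('Q'=16): chars_in_quartet=2 acc=0x150 bytes_emitted=6
Padding '==': partial quartet acc=0x150 -> emit 15; bytes_emitted=7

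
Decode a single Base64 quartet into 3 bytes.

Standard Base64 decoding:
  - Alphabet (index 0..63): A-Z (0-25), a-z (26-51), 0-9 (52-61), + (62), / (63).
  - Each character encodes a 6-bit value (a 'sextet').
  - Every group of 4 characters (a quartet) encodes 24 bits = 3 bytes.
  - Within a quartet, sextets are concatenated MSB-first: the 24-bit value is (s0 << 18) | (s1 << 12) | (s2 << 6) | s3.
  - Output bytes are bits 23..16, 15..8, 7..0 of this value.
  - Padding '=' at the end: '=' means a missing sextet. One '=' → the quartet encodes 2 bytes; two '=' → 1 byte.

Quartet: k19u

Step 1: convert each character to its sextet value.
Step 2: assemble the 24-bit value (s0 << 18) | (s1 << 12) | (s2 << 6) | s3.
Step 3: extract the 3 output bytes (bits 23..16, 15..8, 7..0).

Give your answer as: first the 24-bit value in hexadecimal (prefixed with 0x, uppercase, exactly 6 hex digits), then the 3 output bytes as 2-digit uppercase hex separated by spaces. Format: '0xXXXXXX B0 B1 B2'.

Answer: 0x935F6E 93 5F 6E

Derivation:
Sextets: k=36, 1=53, 9=61, u=46
24-bit: (36<<18) | (53<<12) | (61<<6) | 46
      = 0x900000 | 0x035000 | 0x000F40 | 0x00002E
      = 0x935F6E
Bytes: (v>>16)&0xFF=93, (v>>8)&0xFF=5F, v&0xFF=6E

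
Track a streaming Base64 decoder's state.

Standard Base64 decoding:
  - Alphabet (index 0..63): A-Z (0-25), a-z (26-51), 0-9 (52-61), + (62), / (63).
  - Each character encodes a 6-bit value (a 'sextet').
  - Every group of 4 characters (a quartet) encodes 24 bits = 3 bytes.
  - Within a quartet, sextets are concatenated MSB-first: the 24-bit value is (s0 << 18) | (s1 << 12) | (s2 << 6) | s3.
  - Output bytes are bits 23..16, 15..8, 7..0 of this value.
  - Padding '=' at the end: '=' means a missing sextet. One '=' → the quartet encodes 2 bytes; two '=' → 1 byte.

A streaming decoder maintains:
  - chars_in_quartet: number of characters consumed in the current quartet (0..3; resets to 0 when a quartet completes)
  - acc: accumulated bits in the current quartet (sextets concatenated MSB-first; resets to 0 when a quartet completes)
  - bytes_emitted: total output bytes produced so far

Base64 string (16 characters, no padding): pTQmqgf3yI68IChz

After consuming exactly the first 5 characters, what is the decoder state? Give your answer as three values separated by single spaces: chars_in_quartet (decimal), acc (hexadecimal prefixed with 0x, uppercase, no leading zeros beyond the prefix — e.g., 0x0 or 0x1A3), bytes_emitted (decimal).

After char 0 ('p'=41): chars_in_quartet=1 acc=0x29 bytes_emitted=0
After char 1 ('T'=19): chars_in_quartet=2 acc=0xA53 bytes_emitted=0
After char 2 ('Q'=16): chars_in_quartet=3 acc=0x294D0 bytes_emitted=0
After char 3 ('m'=38): chars_in_quartet=4 acc=0xA53426 -> emit A5 34 26, reset; bytes_emitted=3
After char 4 ('q'=42): chars_in_quartet=1 acc=0x2A bytes_emitted=3

Answer: 1 0x2A 3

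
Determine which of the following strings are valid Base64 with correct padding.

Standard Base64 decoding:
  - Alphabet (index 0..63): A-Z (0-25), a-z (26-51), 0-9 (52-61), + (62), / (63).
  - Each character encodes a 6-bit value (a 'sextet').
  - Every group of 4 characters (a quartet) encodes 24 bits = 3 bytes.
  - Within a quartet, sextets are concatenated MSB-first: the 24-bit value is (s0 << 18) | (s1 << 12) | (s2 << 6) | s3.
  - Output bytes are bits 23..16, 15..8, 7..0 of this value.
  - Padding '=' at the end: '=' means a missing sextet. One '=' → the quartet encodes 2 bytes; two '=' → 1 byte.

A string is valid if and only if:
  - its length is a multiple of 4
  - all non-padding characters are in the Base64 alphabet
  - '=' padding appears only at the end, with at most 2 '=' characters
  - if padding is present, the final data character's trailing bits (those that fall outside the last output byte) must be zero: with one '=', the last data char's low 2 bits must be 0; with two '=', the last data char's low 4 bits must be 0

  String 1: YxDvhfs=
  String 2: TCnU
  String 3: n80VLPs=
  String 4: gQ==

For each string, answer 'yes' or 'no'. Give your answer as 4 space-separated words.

String 1: 'YxDvhfs=' → valid
String 2: 'TCnU' → valid
String 3: 'n80VLPs=' → valid
String 4: 'gQ==' → valid

Answer: yes yes yes yes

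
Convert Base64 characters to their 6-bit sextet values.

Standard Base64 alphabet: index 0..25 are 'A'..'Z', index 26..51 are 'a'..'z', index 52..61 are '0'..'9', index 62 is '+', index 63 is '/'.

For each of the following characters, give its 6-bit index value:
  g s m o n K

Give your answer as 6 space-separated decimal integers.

Answer: 32 44 38 40 39 10

Derivation:
'g': a..z range, 26 + ord('g') − ord('a') = 32
's': a..z range, 26 + ord('s') − ord('a') = 44
'm': a..z range, 26 + ord('m') − ord('a') = 38
'o': a..z range, 26 + ord('o') − ord('a') = 40
'n': a..z range, 26 + ord('n') − ord('a') = 39
'K': A..Z range, ord('K') − ord('A') = 10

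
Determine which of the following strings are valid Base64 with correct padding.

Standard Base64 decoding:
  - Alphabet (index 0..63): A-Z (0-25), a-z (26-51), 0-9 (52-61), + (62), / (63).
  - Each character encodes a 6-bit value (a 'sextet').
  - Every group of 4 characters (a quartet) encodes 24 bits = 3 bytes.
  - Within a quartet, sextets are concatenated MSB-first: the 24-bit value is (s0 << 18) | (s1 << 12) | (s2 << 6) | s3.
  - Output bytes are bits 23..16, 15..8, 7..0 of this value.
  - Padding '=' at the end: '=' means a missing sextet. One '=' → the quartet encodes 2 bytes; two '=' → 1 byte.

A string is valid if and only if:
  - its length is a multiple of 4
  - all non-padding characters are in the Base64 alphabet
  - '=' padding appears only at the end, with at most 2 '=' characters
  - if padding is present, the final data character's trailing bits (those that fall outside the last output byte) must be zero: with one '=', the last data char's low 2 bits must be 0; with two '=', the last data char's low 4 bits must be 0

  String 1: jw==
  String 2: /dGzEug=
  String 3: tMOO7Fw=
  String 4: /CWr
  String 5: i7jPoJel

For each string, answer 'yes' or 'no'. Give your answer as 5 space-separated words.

Answer: yes yes yes yes yes

Derivation:
String 1: 'jw==' → valid
String 2: '/dGzEug=' → valid
String 3: 'tMOO7Fw=' → valid
String 4: '/CWr' → valid
String 5: 'i7jPoJel' → valid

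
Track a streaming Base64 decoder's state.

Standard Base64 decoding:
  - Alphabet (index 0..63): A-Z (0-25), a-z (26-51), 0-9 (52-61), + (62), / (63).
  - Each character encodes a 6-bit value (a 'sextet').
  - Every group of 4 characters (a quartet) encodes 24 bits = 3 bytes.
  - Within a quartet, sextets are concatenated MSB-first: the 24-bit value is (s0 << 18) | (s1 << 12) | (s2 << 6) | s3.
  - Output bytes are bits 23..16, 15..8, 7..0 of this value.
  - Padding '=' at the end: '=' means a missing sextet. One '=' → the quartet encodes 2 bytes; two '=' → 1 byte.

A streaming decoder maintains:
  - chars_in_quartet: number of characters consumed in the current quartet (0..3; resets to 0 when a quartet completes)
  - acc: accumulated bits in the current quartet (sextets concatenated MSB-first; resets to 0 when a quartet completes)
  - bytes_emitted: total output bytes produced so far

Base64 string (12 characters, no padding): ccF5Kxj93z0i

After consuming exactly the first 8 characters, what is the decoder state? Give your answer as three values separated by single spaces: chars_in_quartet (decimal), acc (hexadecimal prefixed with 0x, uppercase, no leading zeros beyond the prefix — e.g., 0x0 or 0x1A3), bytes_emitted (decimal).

After char 0 ('c'=28): chars_in_quartet=1 acc=0x1C bytes_emitted=0
After char 1 ('c'=28): chars_in_quartet=2 acc=0x71C bytes_emitted=0
After char 2 ('F'=5): chars_in_quartet=3 acc=0x1C705 bytes_emitted=0
After char 3 ('5'=57): chars_in_quartet=4 acc=0x71C179 -> emit 71 C1 79, reset; bytes_emitted=3
After char 4 ('K'=10): chars_in_quartet=1 acc=0xA bytes_emitted=3
After char 5 ('x'=49): chars_in_quartet=2 acc=0x2B1 bytes_emitted=3
After char 6 ('j'=35): chars_in_quartet=3 acc=0xAC63 bytes_emitted=3
After char 7 ('9'=61): chars_in_quartet=4 acc=0x2B18FD -> emit 2B 18 FD, reset; bytes_emitted=6

Answer: 0 0x0 6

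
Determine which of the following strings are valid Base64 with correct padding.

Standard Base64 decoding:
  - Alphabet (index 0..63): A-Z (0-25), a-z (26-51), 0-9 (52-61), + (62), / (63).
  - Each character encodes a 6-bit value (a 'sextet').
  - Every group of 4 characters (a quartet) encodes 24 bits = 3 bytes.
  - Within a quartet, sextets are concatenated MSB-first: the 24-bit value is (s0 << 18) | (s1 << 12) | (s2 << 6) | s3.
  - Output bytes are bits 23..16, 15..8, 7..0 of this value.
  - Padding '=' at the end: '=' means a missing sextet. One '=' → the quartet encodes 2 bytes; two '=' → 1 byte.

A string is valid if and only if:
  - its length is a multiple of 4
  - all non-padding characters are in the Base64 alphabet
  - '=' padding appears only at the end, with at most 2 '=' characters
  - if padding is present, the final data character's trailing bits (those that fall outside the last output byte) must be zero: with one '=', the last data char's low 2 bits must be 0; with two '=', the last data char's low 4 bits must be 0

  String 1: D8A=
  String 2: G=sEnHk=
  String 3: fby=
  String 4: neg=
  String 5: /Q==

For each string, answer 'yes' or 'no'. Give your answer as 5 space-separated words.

String 1: 'D8A=' → valid
String 2: 'G=sEnHk=' → invalid (bad char(s): ['=']; '=' in middle)
String 3: 'fby=' → invalid (bad trailing bits)
String 4: 'neg=' → valid
String 5: '/Q==' → valid

Answer: yes no no yes yes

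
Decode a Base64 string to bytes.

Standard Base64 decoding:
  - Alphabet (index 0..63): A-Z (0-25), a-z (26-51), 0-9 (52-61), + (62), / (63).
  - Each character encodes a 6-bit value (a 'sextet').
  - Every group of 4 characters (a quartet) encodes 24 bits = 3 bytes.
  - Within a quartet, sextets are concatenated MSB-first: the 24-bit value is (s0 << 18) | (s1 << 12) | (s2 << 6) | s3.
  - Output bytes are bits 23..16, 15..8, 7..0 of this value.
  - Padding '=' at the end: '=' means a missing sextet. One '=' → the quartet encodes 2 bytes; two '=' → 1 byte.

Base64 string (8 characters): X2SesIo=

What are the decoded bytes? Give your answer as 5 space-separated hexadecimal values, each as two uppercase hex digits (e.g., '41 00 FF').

Answer: 5F 64 9E B0 8A

Derivation:
After char 0 ('X'=23): chars_in_quartet=1 acc=0x17 bytes_emitted=0
After char 1 ('2'=54): chars_in_quartet=2 acc=0x5F6 bytes_emitted=0
After char 2 ('S'=18): chars_in_quartet=3 acc=0x17D92 bytes_emitted=0
After char 3 ('e'=30): chars_in_quartet=4 acc=0x5F649E -> emit 5F 64 9E, reset; bytes_emitted=3
After char 4 ('s'=44): chars_in_quartet=1 acc=0x2C bytes_emitted=3
After char 5 ('I'=8): chars_in_quartet=2 acc=0xB08 bytes_emitted=3
After char 6 ('o'=40): chars_in_quartet=3 acc=0x2C228 bytes_emitted=3
Padding '=': partial quartet acc=0x2C228 -> emit B0 8A; bytes_emitted=5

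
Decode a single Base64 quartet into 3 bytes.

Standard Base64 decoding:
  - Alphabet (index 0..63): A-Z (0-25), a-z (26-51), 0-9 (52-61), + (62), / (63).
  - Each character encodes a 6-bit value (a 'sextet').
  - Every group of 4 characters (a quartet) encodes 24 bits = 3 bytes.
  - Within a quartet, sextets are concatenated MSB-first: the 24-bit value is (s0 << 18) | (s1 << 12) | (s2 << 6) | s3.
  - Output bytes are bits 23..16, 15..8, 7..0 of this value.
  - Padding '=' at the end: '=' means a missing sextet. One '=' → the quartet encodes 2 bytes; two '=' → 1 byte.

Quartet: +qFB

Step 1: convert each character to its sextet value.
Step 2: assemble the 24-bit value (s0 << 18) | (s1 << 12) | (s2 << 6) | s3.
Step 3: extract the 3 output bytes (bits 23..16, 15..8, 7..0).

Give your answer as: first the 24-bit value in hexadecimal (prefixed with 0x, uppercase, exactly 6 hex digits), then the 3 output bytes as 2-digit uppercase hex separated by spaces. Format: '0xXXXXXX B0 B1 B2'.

Sextets: +=62, q=42, F=5, B=1
24-bit: (62<<18) | (42<<12) | (5<<6) | 1
      = 0xF80000 | 0x02A000 | 0x000140 | 0x000001
      = 0xFAA141
Bytes: (v>>16)&0xFF=FA, (v>>8)&0xFF=A1, v&0xFF=41

Answer: 0xFAA141 FA A1 41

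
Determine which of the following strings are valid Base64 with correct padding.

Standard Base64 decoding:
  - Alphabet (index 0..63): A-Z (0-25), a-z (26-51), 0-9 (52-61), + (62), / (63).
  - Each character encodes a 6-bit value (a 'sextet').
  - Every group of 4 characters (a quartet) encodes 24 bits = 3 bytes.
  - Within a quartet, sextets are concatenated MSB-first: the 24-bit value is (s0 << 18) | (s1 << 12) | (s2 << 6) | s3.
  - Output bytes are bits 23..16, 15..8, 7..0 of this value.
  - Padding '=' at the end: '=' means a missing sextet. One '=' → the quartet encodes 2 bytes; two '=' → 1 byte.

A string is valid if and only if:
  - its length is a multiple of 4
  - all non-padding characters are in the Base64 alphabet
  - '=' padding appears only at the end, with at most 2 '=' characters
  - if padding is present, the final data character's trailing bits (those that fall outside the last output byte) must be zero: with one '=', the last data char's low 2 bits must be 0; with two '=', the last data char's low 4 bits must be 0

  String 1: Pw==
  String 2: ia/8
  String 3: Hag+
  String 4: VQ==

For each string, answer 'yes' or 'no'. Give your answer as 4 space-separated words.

Answer: yes yes yes yes

Derivation:
String 1: 'Pw==' → valid
String 2: 'ia/8' → valid
String 3: 'Hag+' → valid
String 4: 'VQ==' → valid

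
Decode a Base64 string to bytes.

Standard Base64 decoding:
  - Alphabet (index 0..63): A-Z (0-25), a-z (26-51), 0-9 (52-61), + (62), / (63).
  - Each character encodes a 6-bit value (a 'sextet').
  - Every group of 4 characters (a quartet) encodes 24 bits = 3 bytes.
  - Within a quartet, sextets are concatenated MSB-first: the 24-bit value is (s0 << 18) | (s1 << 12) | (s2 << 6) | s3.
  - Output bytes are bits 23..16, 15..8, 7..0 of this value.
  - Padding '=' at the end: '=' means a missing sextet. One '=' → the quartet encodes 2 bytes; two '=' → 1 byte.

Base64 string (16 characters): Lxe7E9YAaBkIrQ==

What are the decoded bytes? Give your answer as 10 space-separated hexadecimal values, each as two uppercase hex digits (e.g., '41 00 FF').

Answer: 2F 17 BB 13 D6 00 68 19 08 AD

Derivation:
After char 0 ('L'=11): chars_in_quartet=1 acc=0xB bytes_emitted=0
After char 1 ('x'=49): chars_in_quartet=2 acc=0x2F1 bytes_emitted=0
After char 2 ('e'=30): chars_in_quartet=3 acc=0xBC5E bytes_emitted=0
After char 3 ('7'=59): chars_in_quartet=4 acc=0x2F17BB -> emit 2F 17 BB, reset; bytes_emitted=3
After char 4 ('E'=4): chars_in_quartet=1 acc=0x4 bytes_emitted=3
After char 5 ('9'=61): chars_in_quartet=2 acc=0x13D bytes_emitted=3
After char 6 ('Y'=24): chars_in_quartet=3 acc=0x4F58 bytes_emitted=3
After char 7 ('A'=0): chars_in_quartet=4 acc=0x13D600 -> emit 13 D6 00, reset; bytes_emitted=6
After char 8 ('a'=26): chars_in_quartet=1 acc=0x1A bytes_emitted=6
After char 9 ('B'=1): chars_in_quartet=2 acc=0x681 bytes_emitted=6
After char 10 ('k'=36): chars_in_quartet=3 acc=0x1A064 bytes_emitted=6
After char 11 ('I'=8): chars_in_quartet=4 acc=0x681908 -> emit 68 19 08, reset; bytes_emitted=9
After char 12 ('r'=43): chars_in_quartet=1 acc=0x2B bytes_emitted=9
After char 13 ('Q'=16): chars_in_quartet=2 acc=0xAD0 bytes_emitted=9
Padding '==': partial quartet acc=0xAD0 -> emit AD; bytes_emitted=10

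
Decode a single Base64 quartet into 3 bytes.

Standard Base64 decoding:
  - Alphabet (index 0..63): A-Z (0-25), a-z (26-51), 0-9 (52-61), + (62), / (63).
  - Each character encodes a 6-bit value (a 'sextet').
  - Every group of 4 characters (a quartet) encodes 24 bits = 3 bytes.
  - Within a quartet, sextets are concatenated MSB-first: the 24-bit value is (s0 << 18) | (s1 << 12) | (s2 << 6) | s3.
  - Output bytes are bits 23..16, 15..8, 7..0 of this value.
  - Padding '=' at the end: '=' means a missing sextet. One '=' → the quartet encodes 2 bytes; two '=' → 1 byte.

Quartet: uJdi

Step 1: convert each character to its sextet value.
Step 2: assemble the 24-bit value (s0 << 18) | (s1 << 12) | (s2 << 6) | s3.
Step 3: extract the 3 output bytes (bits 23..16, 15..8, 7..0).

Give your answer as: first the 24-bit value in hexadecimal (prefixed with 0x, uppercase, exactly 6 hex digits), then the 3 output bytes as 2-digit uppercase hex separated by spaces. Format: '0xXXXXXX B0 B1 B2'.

Sextets: u=46, J=9, d=29, i=34
24-bit: (46<<18) | (9<<12) | (29<<6) | 34
      = 0xB80000 | 0x009000 | 0x000740 | 0x000022
      = 0xB89762
Bytes: (v>>16)&0xFF=B8, (v>>8)&0xFF=97, v&0xFF=62

Answer: 0xB89762 B8 97 62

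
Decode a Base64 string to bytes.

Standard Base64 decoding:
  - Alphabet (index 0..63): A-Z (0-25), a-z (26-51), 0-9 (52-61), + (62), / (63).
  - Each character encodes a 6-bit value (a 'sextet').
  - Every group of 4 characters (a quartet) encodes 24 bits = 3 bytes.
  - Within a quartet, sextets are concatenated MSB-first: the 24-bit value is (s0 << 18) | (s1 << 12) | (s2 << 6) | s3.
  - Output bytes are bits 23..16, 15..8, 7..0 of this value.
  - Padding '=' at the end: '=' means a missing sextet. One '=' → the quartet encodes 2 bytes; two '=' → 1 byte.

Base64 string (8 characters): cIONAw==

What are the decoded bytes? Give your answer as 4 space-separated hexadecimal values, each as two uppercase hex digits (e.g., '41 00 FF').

After char 0 ('c'=28): chars_in_quartet=1 acc=0x1C bytes_emitted=0
After char 1 ('I'=8): chars_in_quartet=2 acc=0x708 bytes_emitted=0
After char 2 ('O'=14): chars_in_quartet=3 acc=0x1C20E bytes_emitted=0
After char 3 ('N'=13): chars_in_quartet=4 acc=0x70838D -> emit 70 83 8D, reset; bytes_emitted=3
After char 4 ('A'=0): chars_in_quartet=1 acc=0x0 bytes_emitted=3
After char 5 ('w'=48): chars_in_quartet=2 acc=0x30 bytes_emitted=3
Padding '==': partial quartet acc=0x30 -> emit 03; bytes_emitted=4

Answer: 70 83 8D 03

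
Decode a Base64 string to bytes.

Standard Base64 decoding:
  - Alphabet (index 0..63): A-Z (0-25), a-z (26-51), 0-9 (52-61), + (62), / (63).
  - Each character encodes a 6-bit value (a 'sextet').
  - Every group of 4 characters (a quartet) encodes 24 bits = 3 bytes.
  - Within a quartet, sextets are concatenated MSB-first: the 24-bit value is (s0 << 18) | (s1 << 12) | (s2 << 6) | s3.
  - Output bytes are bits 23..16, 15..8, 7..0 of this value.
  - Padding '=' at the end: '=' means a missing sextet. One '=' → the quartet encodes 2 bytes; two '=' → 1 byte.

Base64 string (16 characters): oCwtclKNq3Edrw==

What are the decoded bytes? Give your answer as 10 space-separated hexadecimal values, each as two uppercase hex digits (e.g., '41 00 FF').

After char 0 ('o'=40): chars_in_quartet=1 acc=0x28 bytes_emitted=0
After char 1 ('C'=2): chars_in_quartet=2 acc=0xA02 bytes_emitted=0
After char 2 ('w'=48): chars_in_quartet=3 acc=0x280B0 bytes_emitted=0
After char 3 ('t'=45): chars_in_quartet=4 acc=0xA02C2D -> emit A0 2C 2D, reset; bytes_emitted=3
After char 4 ('c'=28): chars_in_quartet=1 acc=0x1C bytes_emitted=3
After char 5 ('l'=37): chars_in_quartet=2 acc=0x725 bytes_emitted=3
After char 6 ('K'=10): chars_in_quartet=3 acc=0x1C94A bytes_emitted=3
After char 7 ('N'=13): chars_in_quartet=4 acc=0x72528D -> emit 72 52 8D, reset; bytes_emitted=6
After char 8 ('q'=42): chars_in_quartet=1 acc=0x2A bytes_emitted=6
After char 9 ('3'=55): chars_in_quartet=2 acc=0xAB7 bytes_emitted=6
After char 10 ('E'=4): chars_in_quartet=3 acc=0x2ADC4 bytes_emitted=6
After char 11 ('d'=29): chars_in_quartet=4 acc=0xAB711D -> emit AB 71 1D, reset; bytes_emitted=9
After char 12 ('r'=43): chars_in_quartet=1 acc=0x2B bytes_emitted=9
After char 13 ('w'=48): chars_in_quartet=2 acc=0xAF0 bytes_emitted=9
Padding '==': partial quartet acc=0xAF0 -> emit AF; bytes_emitted=10

Answer: A0 2C 2D 72 52 8D AB 71 1D AF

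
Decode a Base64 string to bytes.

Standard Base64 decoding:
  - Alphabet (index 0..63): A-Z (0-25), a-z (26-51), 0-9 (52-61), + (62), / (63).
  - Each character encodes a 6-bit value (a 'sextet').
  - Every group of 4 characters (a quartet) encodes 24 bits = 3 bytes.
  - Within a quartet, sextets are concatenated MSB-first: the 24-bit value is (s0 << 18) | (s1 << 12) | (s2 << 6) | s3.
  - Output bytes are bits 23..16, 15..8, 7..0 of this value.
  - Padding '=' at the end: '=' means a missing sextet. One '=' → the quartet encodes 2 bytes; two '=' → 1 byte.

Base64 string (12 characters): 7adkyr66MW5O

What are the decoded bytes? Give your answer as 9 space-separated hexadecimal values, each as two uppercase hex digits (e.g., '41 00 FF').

Answer: ED A7 64 CA BE BA 31 6E 4E

Derivation:
After char 0 ('7'=59): chars_in_quartet=1 acc=0x3B bytes_emitted=0
After char 1 ('a'=26): chars_in_quartet=2 acc=0xEDA bytes_emitted=0
After char 2 ('d'=29): chars_in_quartet=3 acc=0x3B69D bytes_emitted=0
After char 3 ('k'=36): chars_in_quartet=4 acc=0xEDA764 -> emit ED A7 64, reset; bytes_emitted=3
After char 4 ('y'=50): chars_in_quartet=1 acc=0x32 bytes_emitted=3
After char 5 ('r'=43): chars_in_quartet=2 acc=0xCAB bytes_emitted=3
After char 6 ('6'=58): chars_in_quartet=3 acc=0x32AFA bytes_emitted=3
After char 7 ('6'=58): chars_in_quartet=4 acc=0xCABEBA -> emit CA BE BA, reset; bytes_emitted=6
After char 8 ('M'=12): chars_in_quartet=1 acc=0xC bytes_emitted=6
After char 9 ('W'=22): chars_in_quartet=2 acc=0x316 bytes_emitted=6
After char 10 ('5'=57): chars_in_quartet=3 acc=0xC5B9 bytes_emitted=6
After char 11 ('O'=14): chars_in_quartet=4 acc=0x316E4E -> emit 31 6E 4E, reset; bytes_emitted=9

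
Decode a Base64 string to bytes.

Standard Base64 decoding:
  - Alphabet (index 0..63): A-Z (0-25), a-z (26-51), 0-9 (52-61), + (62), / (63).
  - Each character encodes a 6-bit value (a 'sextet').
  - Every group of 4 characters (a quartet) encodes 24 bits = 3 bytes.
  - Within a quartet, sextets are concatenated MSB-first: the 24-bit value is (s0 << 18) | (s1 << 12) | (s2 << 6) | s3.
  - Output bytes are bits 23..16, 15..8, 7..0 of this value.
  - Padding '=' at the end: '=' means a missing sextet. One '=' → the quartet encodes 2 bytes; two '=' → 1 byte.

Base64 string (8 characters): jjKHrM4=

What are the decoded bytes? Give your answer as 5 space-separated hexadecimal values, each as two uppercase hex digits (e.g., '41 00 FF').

After char 0 ('j'=35): chars_in_quartet=1 acc=0x23 bytes_emitted=0
After char 1 ('j'=35): chars_in_quartet=2 acc=0x8E3 bytes_emitted=0
After char 2 ('K'=10): chars_in_quartet=3 acc=0x238CA bytes_emitted=0
After char 3 ('H'=7): chars_in_quartet=4 acc=0x8E3287 -> emit 8E 32 87, reset; bytes_emitted=3
After char 4 ('r'=43): chars_in_quartet=1 acc=0x2B bytes_emitted=3
After char 5 ('M'=12): chars_in_quartet=2 acc=0xACC bytes_emitted=3
After char 6 ('4'=56): chars_in_quartet=3 acc=0x2B338 bytes_emitted=3
Padding '=': partial quartet acc=0x2B338 -> emit AC CE; bytes_emitted=5

Answer: 8E 32 87 AC CE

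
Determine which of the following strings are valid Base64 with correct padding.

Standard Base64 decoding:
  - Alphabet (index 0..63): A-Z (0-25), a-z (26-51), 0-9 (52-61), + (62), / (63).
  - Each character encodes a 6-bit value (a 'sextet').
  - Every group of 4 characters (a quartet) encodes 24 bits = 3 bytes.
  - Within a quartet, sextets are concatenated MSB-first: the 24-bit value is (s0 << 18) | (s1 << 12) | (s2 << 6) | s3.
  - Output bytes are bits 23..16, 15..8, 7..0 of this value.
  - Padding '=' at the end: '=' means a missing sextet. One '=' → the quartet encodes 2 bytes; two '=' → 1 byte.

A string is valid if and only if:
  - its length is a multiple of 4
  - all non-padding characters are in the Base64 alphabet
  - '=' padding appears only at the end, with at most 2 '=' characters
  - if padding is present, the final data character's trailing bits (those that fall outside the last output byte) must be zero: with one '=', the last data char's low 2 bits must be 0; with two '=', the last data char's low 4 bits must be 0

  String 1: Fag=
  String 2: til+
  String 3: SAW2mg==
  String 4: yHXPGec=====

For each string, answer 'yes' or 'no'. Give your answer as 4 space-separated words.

String 1: 'Fag=' → valid
String 2: 'til+' → valid
String 3: 'SAW2mg==' → valid
String 4: 'yHXPGec=====' → invalid (5 pad chars (max 2))

Answer: yes yes yes no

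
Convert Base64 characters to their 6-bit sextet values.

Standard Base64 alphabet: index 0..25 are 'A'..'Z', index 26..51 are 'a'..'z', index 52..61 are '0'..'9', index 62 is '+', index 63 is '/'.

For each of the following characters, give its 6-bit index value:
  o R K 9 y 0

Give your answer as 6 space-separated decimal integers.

'o': a..z range, 26 + ord('o') − ord('a') = 40
'R': A..Z range, ord('R') − ord('A') = 17
'K': A..Z range, ord('K') − ord('A') = 10
'9': 0..9 range, 52 + ord('9') − ord('0') = 61
'y': a..z range, 26 + ord('y') − ord('a') = 50
'0': 0..9 range, 52 + ord('0') − ord('0') = 52

Answer: 40 17 10 61 50 52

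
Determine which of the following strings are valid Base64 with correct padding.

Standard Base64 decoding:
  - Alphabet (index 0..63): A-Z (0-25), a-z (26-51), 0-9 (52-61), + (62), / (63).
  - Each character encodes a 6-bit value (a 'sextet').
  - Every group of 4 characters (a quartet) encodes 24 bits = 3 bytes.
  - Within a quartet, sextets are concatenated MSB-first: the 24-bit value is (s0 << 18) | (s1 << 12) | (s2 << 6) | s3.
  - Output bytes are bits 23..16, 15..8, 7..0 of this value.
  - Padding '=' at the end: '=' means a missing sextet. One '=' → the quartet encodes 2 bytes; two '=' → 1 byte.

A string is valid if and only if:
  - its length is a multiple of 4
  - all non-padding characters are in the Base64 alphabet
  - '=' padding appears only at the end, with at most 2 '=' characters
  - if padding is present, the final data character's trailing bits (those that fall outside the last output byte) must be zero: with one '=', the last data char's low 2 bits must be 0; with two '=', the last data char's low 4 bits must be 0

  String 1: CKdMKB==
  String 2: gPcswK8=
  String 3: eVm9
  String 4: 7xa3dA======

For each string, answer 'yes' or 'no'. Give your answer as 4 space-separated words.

Answer: no yes yes no

Derivation:
String 1: 'CKdMKB==' → invalid (bad trailing bits)
String 2: 'gPcswK8=' → valid
String 3: 'eVm9' → valid
String 4: '7xa3dA======' → invalid (6 pad chars (max 2))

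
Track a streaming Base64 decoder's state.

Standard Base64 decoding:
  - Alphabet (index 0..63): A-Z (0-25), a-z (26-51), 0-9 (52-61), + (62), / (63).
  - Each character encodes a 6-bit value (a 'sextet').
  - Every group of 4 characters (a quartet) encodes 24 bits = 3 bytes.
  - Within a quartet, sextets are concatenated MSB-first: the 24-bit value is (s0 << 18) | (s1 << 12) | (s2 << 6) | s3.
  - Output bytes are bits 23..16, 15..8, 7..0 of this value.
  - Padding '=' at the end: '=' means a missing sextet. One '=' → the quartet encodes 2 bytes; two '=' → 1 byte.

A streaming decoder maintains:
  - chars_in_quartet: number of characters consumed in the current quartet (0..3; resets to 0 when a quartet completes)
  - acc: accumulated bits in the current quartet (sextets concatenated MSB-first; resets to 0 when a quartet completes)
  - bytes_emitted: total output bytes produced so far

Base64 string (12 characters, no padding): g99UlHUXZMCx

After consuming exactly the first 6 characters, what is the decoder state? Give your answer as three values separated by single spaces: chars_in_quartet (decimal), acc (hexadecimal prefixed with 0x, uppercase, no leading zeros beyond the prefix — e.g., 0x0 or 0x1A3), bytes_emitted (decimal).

Answer: 2 0x947 3

Derivation:
After char 0 ('g'=32): chars_in_quartet=1 acc=0x20 bytes_emitted=0
After char 1 ('9'=61): chars_in_quartet=2 acc=0x83D bytes_emitted=0
After char 2 ('9'=61): chars_in_quartet=3 acc=0x20F7D bytes_emitted=0
After char 3 ('U'=20): chars_in_quartet=4 acc=0x83DF54 -> emit 83 DF 54, reset; bytes_emitted=3
After char 4 ('l'=37): chars_in_quartet=1 acc=0x25 bytes_emitted=3
After char 5 ('H'=7): chars_in_quartet=2 acc=0x947 bytes_emitted=3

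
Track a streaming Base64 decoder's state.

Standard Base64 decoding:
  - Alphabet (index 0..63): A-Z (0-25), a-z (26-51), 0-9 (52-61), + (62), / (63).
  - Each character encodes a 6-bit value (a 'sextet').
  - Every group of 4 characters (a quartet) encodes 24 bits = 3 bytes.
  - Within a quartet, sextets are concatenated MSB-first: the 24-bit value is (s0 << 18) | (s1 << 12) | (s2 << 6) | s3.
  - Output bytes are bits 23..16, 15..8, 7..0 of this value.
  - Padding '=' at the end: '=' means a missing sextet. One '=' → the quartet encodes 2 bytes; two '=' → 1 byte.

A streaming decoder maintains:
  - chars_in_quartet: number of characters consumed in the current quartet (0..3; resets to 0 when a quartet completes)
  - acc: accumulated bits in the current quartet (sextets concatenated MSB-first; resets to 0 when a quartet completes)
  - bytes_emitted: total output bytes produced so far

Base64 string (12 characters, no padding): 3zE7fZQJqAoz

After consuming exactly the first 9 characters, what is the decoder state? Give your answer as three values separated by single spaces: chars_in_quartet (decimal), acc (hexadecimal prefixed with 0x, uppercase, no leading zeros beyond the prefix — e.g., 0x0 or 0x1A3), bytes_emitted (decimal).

After char 0 ('3'=55): chars_in_quartet=1 acc=0x37 bytes_emitted=0
After char 1 ('z'=51): chars_in_quartet=2 acc=0xDF3 bytes_emitted=0
After char 2 ('E'=4): chars_in_quartet=3 acc=0x37CC4 bytes_emitted=0
After char 3 ('7'=59): chars_in_quartet=4 acc=0xDF313B -> emit DF 31 3B, reset; bytes_emitted=3
After char 4 ('f'=31): chars_in_quartet=1 acc=0x1F bytes_emitted=3
After char 5 ('Z'=25): chars_in_quartet=2 acc=0x7D9 bytes_emitted=3
After char 6 ('Q'=16): chars_in_quartet=3 acc=0x1F650 bytes_emitted=3
After char 7 ('J'=9): chars_in_quartet=4 acc=0x7D9409 -> emit 7D 94 09, reset; bytes_emitted=6
After char 8 ('q'=42): chars_in_quartet=1 acc=0x2A bytes_emitted=6

Answer: 1 0x2A 6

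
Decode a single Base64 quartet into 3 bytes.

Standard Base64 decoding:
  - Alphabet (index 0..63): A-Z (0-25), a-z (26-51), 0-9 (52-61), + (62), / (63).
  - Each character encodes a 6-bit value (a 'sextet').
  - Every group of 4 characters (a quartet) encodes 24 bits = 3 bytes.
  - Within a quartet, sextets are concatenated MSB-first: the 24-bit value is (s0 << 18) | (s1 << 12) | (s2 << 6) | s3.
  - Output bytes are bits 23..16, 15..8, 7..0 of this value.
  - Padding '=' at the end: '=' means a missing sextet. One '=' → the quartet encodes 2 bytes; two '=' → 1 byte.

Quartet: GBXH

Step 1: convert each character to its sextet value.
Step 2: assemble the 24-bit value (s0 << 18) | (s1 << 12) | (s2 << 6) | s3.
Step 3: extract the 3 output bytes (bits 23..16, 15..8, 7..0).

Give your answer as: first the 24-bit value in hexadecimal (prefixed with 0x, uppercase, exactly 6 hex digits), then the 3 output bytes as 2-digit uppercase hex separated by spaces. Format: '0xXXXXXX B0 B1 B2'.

Answer: 0x1815C7 18 15 C7

Derivation:
Sextets: G=6, B=1, X=23, H=7
24-bit: (6<<18) | (1<<12) | (23<<6) | 7
      = 0x180000 | 0x001000 | 0x0005C0 | 0x000007
      = 0x1815C7
Bytes: (v>>16)&0xFF=18, (v>>8)&0xFF=15, v&0xFF=C7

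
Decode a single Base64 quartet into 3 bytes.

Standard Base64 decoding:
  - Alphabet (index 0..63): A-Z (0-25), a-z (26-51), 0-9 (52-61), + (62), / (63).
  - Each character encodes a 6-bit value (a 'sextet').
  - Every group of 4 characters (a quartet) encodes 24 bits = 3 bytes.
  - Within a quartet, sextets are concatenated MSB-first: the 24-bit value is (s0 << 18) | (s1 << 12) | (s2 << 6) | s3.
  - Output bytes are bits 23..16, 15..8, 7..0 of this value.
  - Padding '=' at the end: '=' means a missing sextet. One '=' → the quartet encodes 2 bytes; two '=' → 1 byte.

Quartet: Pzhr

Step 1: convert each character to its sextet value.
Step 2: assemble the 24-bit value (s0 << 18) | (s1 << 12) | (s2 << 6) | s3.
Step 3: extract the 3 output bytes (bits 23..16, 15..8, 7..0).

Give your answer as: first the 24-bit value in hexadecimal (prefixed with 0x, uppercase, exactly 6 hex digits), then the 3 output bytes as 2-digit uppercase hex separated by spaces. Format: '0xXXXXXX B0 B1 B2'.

Sextets: P=15, z=51, h=33, r=43
24-bit: (15<<18) | (51<<12) | (33<<6) | 43
      = 0x3C0000 | 0x033000 | 0x000840 | 0x00002B
      = 0x3F386B
Bytes: (v>>16)&0xFF=3F, (v>>8)&0xFF=38, v&0xFF=6B

Answer: 0x3F386B 3F 38 6B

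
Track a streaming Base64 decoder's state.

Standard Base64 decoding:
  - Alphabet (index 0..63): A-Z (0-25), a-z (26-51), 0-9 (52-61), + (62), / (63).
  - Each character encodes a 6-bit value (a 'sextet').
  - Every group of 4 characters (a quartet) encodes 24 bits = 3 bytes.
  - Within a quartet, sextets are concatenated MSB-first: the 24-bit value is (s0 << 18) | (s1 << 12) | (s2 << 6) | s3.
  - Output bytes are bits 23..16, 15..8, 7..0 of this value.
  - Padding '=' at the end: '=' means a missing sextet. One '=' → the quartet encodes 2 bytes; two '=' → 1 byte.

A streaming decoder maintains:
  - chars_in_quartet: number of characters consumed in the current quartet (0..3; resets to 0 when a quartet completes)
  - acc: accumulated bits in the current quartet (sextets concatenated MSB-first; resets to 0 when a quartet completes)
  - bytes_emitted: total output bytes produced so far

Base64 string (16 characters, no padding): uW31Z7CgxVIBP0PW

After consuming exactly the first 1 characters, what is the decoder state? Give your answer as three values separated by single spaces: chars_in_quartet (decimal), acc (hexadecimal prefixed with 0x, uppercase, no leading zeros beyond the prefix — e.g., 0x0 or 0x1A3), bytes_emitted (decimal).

After char 0 ('u'=46): chars_in_quartet=1 acc=0x2E bytes_emitted=0

Answer: 1 0x2E 0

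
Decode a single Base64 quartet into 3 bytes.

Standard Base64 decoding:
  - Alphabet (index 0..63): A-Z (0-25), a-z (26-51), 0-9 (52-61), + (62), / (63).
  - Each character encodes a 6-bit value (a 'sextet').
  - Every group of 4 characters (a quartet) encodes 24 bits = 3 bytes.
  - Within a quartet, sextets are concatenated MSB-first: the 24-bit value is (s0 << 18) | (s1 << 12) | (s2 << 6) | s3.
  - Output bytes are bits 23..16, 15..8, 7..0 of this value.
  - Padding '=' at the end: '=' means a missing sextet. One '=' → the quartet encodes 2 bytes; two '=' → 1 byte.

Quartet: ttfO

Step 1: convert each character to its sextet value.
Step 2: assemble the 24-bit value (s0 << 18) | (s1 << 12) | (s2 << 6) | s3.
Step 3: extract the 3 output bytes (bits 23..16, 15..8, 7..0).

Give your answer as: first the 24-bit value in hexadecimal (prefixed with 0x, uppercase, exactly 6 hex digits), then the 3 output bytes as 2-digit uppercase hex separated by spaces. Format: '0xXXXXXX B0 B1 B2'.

Sextets: t=45, t=45, f=31, O=14
24-bit: (45<<18) | (45<<12) | (31<<6) | 14
      = 0xB40000 | 0x02D000 | 0x0007C0 | 0x00000E
      = 0xB6D7CE
Bytes: (v>>16)&0xFF=B6, (v>>8)&0xFF=D7, v&0xFF=CE

Answer: 0xB6D7CE B6 D7 CE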